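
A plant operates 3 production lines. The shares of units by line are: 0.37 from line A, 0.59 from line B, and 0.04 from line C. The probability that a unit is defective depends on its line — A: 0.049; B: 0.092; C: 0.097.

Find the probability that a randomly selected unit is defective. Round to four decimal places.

P(D) ≈ 0.0763

By the law of total probability,
P(D) = P(D|A)·P(A) + P(D|B)·P(B) + P(D|C)·P(C)
      = 0.049·0.37 + 0.092·0.59 + 0.097·0.04
      = 0.01813 + 0.05428 + 0.00388 = 0.07629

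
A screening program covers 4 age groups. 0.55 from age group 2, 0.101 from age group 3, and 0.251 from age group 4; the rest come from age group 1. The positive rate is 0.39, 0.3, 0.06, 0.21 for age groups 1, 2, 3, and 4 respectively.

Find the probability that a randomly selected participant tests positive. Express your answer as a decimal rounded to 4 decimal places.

P(1) = 1 − (0.55 + 0.101 + 0.251) = 0.098.
P(T) = P(T|1)·P(1) + P(T|2)·P(2) + P(T|3)·P(3) + P(T|4)·P(4)
      = 0.39·0.098 + 0.3·0.55 + 0.06·0.101 + 0.21·0.251
      = 0.03822 + 0.165 + 0.00606 + 0.05271 = 0.26199

P(T) ≈ 0.2620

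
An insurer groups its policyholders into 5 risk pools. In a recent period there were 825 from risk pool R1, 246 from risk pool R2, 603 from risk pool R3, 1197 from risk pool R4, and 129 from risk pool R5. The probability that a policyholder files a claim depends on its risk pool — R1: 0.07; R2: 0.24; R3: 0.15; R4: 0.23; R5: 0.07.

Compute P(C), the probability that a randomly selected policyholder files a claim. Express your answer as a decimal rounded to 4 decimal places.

0.1639

Total: 825 + 246 + 603 + 1197 + 129 = 3000.
P(R1) = 825/3000 = 0.275. P(R2) = 246/3000 = 0.082. P(R3) = 603/3000 = 0.201. P(R4) = 1197/3000 = 0.399. P(R5) = 129/3000 = 0.043.
P(C) = P(C|R1)·P(R1) + P(C|R2)·P(R2) + P(C|R3)·P(R3) + P(C|R4)·P(R4) + P(C|R5)·P(R5)
      = 0.07·0.275 + 0.24·0.082 + 0.15·0.201 + 0.23·0.399 + 0.07·0.043
      = 0.01925 + 0.01968 + 0.03015 + 0.09177 + 0.00301 = 0.16386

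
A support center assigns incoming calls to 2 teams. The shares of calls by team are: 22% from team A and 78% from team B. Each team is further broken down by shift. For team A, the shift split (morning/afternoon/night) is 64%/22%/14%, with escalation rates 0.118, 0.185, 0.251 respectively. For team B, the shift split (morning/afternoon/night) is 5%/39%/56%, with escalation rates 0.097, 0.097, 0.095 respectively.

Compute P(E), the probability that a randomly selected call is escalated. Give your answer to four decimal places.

P(E|A) = 0.64·0.118 + 0.22·0.185 + 0.14·0.251 = 0.07552 + 0.0407 + 0.03514 = 0.15136
P(E|B) = 0.05·0.097 + 0.39·0.097 + 0.56·0.095 = 0.00485 + 0.03783 + 0.0532 = 0.09588
By total probability over the outer partition,
P(E) = 0.22·0.15136 + 0.78·0.09588
      = 0.0332992 + 0.0747864 = 0.1080856

P(E) ≈ 0.1081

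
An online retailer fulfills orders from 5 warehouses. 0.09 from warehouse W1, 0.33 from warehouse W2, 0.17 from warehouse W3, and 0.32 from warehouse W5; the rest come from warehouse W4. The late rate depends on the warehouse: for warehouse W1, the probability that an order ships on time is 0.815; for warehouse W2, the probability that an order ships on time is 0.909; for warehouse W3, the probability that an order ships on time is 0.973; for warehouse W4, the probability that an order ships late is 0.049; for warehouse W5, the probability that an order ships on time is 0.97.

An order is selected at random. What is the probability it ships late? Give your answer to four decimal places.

P(W4) = 1 − (0.09 + 0.33 + 0.17 + 0.32) = 0.09.
P(L|W1) = 1 − 0.815 = 0.185.
P(L|W2) = 1 − 0.909 = 0.091.
P(L|W3) = 1 − 0.973 = 0.027.
P(L|W5) = 1 − 0.97 = 0.03.
Using total probability over the partition,
P(L) = P(L|W1)·P(W1) + P(L|W2)·P(W2) + P(L|W3)·P(W3) + P(L|W4)·P(W4) + P(L|W5)·P(W5)
      = 0.185·0.09 + 0.091·0.33 + 0.027·0.17 + 0.049·0.09 + 0.03·0.32
      = 0.01665 + 0.03003 + 0.00459 + 0.00441 + 0.0096 = 0.06528

P(L) ≈ 0.0653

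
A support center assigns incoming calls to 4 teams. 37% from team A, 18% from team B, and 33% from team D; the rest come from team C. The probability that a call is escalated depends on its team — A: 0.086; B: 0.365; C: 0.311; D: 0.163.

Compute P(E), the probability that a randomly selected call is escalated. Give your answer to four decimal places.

0.1886

P(C) = 1 − (0.37 + 0.18 + 0.33) = 0.12.
By the law of total probability,
P(E) = P(E|A)·P(A) + P(E|B)·P(B) + P(E|C)·P(C) + P(E|D)·P(D)
      = 0.086·0.37 + 0.365·0.18 + 0.311·0.12 + 0.163·0.33
      = 0.03182 + 0.0657 + 0.03732 + 0.05379 = 0.18863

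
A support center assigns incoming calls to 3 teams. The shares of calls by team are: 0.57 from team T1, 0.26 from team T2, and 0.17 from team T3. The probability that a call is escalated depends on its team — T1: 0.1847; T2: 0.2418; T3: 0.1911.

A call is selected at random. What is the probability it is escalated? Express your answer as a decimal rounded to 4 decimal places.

0.2006

By the law of total probability,
P(E) = P(E|T1)·P(T1) + P(E|T2)·P(T2) + P(E|T3)·P(T3)
      = 0.1847·0.57 + 0.2418·0.26 + 0.1911·0.17
      = 0.105279 + 0.062868 + 0.032487 = 0.200634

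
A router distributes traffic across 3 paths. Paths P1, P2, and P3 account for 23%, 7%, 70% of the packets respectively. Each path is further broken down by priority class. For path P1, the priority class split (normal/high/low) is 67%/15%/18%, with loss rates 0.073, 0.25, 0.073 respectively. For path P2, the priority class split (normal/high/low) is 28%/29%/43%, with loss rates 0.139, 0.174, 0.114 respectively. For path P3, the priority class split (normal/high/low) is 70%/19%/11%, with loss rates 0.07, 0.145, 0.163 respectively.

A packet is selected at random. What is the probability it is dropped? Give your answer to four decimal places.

P(L|P1) = 0.67·0.073 + 0.15·0.25 + 0.18·0.073 = 0.04891 + 0.0375 + 0.01314 = 0.09955
P(L|P2) = 0.28·0.139 + 0.29·0.174 + 0.43·0.114 = 0.03892 + 0.05046 + 0.04902 = 0.1384
P(L|P3) = 0.7·0.07 + 0.19·0.145 + 0.11·0.163 = 0.049 + 0.02755 + 0.01793 = 0.09448
By total probability over the outer partition,
P(L) = 0.23·0.09955 + 0.07·0.1384 + 0.7·0.09448
      = 0.0228965 + 0.009688 + 0.066136 = 0.0987205

0.0987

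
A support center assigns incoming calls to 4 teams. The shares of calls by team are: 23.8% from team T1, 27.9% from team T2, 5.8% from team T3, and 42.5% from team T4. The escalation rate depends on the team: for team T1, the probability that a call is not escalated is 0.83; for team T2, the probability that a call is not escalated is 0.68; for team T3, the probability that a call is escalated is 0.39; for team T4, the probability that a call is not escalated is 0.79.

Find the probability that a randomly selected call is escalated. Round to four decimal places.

P(E|T1) = 1 − 0.83 = 0.17.
P(E|T2) = 1 − 0.68 = 0.32.
P(E|T4) = 1 − 0.79 = 0.21.
Summing over the partition,
P(E) = P(E|T1)·P(T1) + P(E|T2)·P(T2) + P(E|T3)·P(T3) + P(E|T4)·P(T4)
      = 0.17·0.238 + 0.32·0.279 + 0.39·0.058 + 0.21·0.425
      = 0.04046 + 0.08928 + 0.02262 + 0.08925 = 0.24161

0.2416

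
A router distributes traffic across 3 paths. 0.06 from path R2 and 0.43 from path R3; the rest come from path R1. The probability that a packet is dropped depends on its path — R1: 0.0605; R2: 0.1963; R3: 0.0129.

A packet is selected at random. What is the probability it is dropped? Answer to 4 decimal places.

P(R1) = 1 − (0.06 + 0.43) = 0.51.
P(L) = P(L|R1)·P(R1) + P(L|R2)·P(R2) + P(L|R3)·P(R3)
      = 0.0605·0.51 + 0.1963·0.06 + 0.0129·0.43
      = 0.030855 + 0.011778 + 0.005547 = 0.04818

P(L) ≈ 0.0482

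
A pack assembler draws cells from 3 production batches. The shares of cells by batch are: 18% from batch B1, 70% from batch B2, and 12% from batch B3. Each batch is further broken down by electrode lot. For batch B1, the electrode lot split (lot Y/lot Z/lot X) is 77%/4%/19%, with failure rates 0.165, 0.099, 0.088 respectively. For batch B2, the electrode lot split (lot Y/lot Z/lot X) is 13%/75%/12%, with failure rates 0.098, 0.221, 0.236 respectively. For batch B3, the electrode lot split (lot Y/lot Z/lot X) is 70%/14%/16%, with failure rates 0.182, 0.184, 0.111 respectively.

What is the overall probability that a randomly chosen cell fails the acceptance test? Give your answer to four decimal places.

P(F) ≈ 0.1919

P(F|B1) = 0.77·0.165 + 0.04·0.099 + 0.19·0.088 = 0.12705 + 0.00396 + 0.01672 = 0.14773
P(F|B2) = 0.13·0.098 + 0.75·0.221 + 0.12·0.236 = 0.01274 + 0.16575 + 0.02832 = 0.20681
P(F|B3) = 0.7·0.182 + 0.14·0.184 + 0.16·0.111 = 0.1274 + 0.02576 + 0.01776 = 0.17092
By total probability over the outer partition,
P(F) = 0.18·0.14773 + 0.7·0.20681 + 0.12·0.17092
      = 0.0265914 + 0.144767 + 0.0205104 = 0.1918688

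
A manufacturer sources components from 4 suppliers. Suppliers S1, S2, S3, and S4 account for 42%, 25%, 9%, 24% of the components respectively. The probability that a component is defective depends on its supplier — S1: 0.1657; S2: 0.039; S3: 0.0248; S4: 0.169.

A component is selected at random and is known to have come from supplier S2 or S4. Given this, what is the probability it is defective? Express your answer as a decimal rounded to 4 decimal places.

Let S = {S2, S4}.
P(S) = 0.25 + 0.24 = 0.49.
P(D ∩ S) = 0.039·0.25 + 0.169·0.24 = 0.00975 + 0.04056 = 0.05031.
P(D | S) = 0.05031 / 0.49 = 0.102673…

0.1027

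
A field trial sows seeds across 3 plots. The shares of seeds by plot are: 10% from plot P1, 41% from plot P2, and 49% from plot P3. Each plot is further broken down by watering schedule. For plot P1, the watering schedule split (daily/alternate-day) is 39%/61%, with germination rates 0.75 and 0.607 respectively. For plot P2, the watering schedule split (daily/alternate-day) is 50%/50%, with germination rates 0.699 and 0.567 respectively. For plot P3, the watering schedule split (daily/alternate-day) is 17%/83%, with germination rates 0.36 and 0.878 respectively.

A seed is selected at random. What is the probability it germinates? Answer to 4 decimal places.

P(G|P1) = 0.39·0.75 + 0.61·0.607 = 0.2925 + 0.37027 = 0.66277
P(G|P2) = 0.5·0.699 + 0.5·0.567 = 0.3495 + 0.2835 = 0.633
P(G|P3) = 0.17·0.36 + 0.83·0.878 = 0.0612 + 0.72874 = 0.78994
Then overall,
P(G) = 0.1·0.66277 + 0.41·0.633 + 0.49·0.78994
      = 0.066277 + 0.25953 + 0.3870706 = 0.7128776

0.7129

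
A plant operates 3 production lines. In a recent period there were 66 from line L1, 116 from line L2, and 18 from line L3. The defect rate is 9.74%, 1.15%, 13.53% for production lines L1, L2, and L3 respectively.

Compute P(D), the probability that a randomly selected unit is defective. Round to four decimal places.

P(D) ≈ 0.0510

Total: 66 + 116 + 18 = 200.
P(L1) = 66/200 = 0.33. P(L2) = 116/200 = 0.58. P(L3) = 18/200 = 0.09.
P(D) = P(D|L1)·P(L1) + P(D|L2)·P(L2) + P(D|L3)·P(L3)
      = 0.0974·0.33 + 0.0115·0.58 + 0.1353·0.09
      = 0.032142 + 0.00667 + 0.012177 = 0.050989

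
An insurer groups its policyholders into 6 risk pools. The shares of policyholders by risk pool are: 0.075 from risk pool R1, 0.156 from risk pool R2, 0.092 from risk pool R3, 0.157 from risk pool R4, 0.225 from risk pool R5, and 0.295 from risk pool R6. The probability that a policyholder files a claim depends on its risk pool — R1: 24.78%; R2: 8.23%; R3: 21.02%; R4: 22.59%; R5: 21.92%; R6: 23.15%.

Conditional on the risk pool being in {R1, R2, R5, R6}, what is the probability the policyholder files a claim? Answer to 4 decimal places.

Let S = {R1, R2, R5, R6}.
P(S) = 0.075 + 0.156 + 0.225 + 0.295 = 0.751.
P(C ∩ S) = 0.2478·0.075 + 0.0823·0.156 + 0.2192·0.225 + 0.2315·0.295 = 0.018585 + 0.0128388 + 0.04932 + 0.0682925 = 0.1490363.
P(C | S) = 0.1490363 / 0.751 = 0.198450…

P(C|S) ≈ 0.1985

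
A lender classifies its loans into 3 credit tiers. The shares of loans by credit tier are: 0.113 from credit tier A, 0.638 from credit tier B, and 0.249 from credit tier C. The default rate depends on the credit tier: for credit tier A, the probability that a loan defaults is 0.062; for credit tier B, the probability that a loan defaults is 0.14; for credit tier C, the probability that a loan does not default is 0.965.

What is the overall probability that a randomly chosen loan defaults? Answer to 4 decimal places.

0.1050

P(D|C) = 1 − 0.965 = 0.035.
P(D) = P(D|A)·P(A) + P(D|B)·P(B) + P(D|C)·P(C)
      = 0.062·0.113 + 0.14·0.638 + 0.035·0.249
      = 0.007006 + 0.08932 + 0.008715 = 0.105041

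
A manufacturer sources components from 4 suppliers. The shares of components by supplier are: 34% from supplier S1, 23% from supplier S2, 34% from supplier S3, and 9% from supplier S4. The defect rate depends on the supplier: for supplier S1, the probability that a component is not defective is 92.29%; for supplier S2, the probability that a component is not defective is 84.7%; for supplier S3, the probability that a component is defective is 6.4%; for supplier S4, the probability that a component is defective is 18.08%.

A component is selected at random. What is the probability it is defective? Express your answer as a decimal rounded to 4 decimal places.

P(D|S1) = 1 − 0.9229 = 0.0771.
P(D|S2) = 1 − 0.847 = 0.153.
P(D) = P(D|S1)·P(S1) + P(D|S2)·P(S2) + P(D|S3)·P(S3) + P(D|S4)·P(S4)
      = 0.0771·0.34 + 0.153·0.23 + 0.064·0.34 + 0.1808·0.09
      = 0.026214 + 0.03519 + 0.02176 + 0.016272 = 0.099436

0.0994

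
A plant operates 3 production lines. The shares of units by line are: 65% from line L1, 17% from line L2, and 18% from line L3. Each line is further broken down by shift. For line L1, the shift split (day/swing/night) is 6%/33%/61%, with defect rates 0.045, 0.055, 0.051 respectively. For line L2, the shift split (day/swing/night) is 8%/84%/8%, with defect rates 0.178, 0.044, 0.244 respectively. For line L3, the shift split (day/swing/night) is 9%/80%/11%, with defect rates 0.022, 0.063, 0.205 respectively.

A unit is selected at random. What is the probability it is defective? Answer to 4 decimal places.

P(D|L1) = 0.06·0.045 + 0.33·0.055 + 0.61·0.051 = 0.0027 + 0.01815 + 0.03111 = 0.05196
P(D|L2) = 0.08·0.178 + 0.84·0.044 + 0.08·0.244 = 0.01424 + 0.03696 + 0.01952 = 0.07072
P(D|L3) = 0.09·0.022 + 0.8·0.063 + 0.11·0.205 = 0.00198 + 0.0504 + 0.02255 = 0.07493
Then overall,
P(D) = 0.65·0.05196 + 0.17·0.07072 + 0.18·0.07493
      = 0.033774 + 0.0120224 + 0.0134874 = 0.0592838

P(D) ≈ 0.0593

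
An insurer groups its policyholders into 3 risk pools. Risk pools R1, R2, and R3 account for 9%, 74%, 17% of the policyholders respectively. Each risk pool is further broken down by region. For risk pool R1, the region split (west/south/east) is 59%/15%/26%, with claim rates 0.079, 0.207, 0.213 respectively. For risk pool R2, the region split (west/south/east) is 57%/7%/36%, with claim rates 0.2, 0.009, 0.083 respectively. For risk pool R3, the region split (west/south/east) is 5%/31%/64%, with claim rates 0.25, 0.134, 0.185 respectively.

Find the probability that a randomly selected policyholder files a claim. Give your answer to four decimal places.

P(C|R1) = 0.59·0.079 + 0.15·0.207 + 0.26·0.213 = 0.04661 + 0.03105 + 0.05538 = 0.13304
P(C|R2) = 0.57·0.2 + 0.07·0.009 + 0.36·0.083 = 0.114 + 0.00063 + 0.02988 = 0.14451
P(C|R3) = 0.05·0.25 + 0.31·0.134 + 0.64·0.185 = 0.0125 + 0.04154 + 0.1184 = 0.17244
Then overall,
P(C) = 0.09·0.13304 + 0.74·0.14451 + 0.17·0.17244
      = 0.0119736 + 0.1069374 + 0.0293148 = 0.1482258

0.1482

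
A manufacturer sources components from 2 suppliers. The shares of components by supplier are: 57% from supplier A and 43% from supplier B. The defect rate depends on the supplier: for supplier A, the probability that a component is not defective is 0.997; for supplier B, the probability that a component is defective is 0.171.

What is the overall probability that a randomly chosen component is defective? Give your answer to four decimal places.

P(D) ≈ 0.0752

P(D|A) = 1 − 0.997 = 0.003.
Summing over the partition,
P(D) = P(D|A)·P(A) + P(D|B)·P(B)
      = 0.003·0.57 + 0.171·0.43
      = 0.00171 + 0.07353 = 0.07524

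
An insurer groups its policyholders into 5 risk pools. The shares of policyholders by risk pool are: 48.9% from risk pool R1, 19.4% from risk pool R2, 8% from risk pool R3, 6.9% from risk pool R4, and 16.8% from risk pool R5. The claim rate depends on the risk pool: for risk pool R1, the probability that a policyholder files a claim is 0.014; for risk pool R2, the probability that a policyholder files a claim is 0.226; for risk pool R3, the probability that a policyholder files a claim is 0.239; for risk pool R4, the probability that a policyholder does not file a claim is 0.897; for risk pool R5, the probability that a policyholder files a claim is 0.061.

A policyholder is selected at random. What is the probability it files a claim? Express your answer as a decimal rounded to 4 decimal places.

P(C|R4) = 1 − 0.897 = 0.103.
Summing over the partition,
P(C) = P(C|R1)·P(R1) + P(C|R2)·P(R2) + P(C|R3)·P(R3) + P(C|R4)·P(R4) + P(C|R5)·P(R5)
      = 0.014·0.489 + 0.226·0.194 + 0.239·0.08 + 0.103·0.069 + 0.061·0.168
      = 0.006846 + 0.043844 + 0.01912 + 0.007107 + 0.010248 = 0.087165

0.0872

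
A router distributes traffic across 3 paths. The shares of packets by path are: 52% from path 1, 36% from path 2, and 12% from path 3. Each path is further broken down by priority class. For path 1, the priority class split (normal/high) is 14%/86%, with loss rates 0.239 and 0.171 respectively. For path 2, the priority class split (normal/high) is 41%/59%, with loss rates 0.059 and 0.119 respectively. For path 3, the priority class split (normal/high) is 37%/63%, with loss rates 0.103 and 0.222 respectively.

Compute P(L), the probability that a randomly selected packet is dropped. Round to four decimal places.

0.1492

P(L|1) = 0.14·0.239 + 0.86·0.171 = 0.03346 + 0.14706 = 0.18052
P(L|2) = 0.41·0.059 + 0.59·0.119 = 0.02419 + 0.07021 = 0.0944
P(L|3) = 0.37·0.103 + 0.63·0.222 = 0.03811 + 0.13986 = 0.17797
Then overall,
P(L) = 0.52·0.18052 + 0.36·0.0944 + 0.12·0.17797
      = 0.0938704 + 0.033984 + 0.0213564 = 0.1492108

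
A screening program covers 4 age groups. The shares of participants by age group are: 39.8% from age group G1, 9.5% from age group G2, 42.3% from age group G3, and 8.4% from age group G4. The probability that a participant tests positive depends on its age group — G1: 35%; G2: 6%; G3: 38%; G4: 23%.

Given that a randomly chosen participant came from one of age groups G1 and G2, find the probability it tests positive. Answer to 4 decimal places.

Let S = {G1, G2}.
P(S) = 0.398 + 0.095 = 0.493.
P(T ∩ S) = 0.35·0.398 + 0.06·0.095 = 0.1393 + 0.0057 = 0.145.
P(T | S) = 0.145 / 0.493 = 0.294118…

P(T|S) ≈ 0.2941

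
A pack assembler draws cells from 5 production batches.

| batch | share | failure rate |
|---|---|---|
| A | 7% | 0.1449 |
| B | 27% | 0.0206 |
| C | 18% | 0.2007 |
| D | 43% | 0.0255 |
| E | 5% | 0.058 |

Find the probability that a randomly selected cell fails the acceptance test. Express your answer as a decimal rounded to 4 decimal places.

P(F) ≈ 0.0657

P(F) = P(F|A)·P(A) + P(F|B)·P(B) + P(F|C)·P(C) + P(F|D)·P(D) + P(F|E)·P(E)
      = 0.1449·0.07 + 0.0206·0.27 + 0.2007·0.18 + 0.0255·0.43 + 0.058·0.05
      = 0.010143 + 0.005562 + 0.036126 + 0.010965 + 0.0029 = 0.065696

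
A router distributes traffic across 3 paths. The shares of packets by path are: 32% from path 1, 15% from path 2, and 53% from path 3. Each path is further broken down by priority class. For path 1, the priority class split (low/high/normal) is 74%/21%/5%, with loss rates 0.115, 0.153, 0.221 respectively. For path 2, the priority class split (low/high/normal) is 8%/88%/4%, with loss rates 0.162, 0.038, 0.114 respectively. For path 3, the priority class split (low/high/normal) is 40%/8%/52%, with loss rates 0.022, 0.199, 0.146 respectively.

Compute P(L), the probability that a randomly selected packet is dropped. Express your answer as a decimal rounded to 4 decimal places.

P(L) ≈ 0.1020

P(L|1) = 0.74·0.115 + 0.21·0.153 + 0.05·0.221 = 0.0851 + 0.03213 + 0.01105 = 0.12828
P(L|2) = 0.08·0.162 + 0.88·0.038 + 0.04·0.114 = 0.01296 + 0.03344 + 0.00456 = 0.05096
P(L|3) = 0.4·0.022 + 0.08·0.199 + 0.52·0.146 = 0.0088 + 0.01592 + 0.07592 = 0.10064
By total probability over the outer partition,
P(L) = 0.32·0.12828 + 0.15·0.05096 + 0.53·0.10064
      = 0.0410496 + 0.007644 + 0.0533392 = 0.1020328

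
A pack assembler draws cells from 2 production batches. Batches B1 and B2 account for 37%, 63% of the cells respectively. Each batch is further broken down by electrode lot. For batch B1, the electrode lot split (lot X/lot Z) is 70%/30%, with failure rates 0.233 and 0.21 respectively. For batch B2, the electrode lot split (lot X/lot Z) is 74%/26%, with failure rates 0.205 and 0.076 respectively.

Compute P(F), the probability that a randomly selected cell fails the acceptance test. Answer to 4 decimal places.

P(F|B1) = 0.7·0.233 + 0.3·0.21 = 0.1631 + 0.063 = 0.2261
P(F|B2) = 0.74·0.205 + 0.26·0.076 = 0.1517 + 0.01976 = 0.17146
By total probability over the outer partition,
P(F) = 0.37·0.2261 + 0.63·0.17146
      = 0.083657 + 0.1080198 = 0.1916768

0.1917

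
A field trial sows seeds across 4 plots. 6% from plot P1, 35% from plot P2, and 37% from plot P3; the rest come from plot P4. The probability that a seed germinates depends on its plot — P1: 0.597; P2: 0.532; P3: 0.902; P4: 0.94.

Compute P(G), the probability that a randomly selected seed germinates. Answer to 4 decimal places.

P(P4) = 1 − (0.06 + 0.35 + 0.37) = 0.22.
P(G) = P(G|P1)·P(P1) + P(G|P2)·P(P2) + P(G|P3)·P(P3) + P(G|P4)·P(P4)
      = 0.597·0.06 + 0.532·0.35 + 0.902·0.37 + 0.94·0.22
      = 0.03582 + 0.1862 + 0.33374 + 0.2068 = 0.76256

0.7626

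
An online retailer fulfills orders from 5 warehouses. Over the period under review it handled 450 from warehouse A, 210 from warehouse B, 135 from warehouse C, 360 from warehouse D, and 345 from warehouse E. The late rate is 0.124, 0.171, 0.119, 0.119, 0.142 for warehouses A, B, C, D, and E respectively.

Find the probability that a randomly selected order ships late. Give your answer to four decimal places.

Total: 450 + 210 + 135 + 360 + 345 = 1500.
P(A) = 450/1500 = 0.3. P(B) = 210/1500 = 0.14. P(C) = 135/1500 = 0.09. P(D) = 360/1500 = 0.24. P(E) = 345/1500 = 0.23.
Using total probability over the partition,
P(L) = P(L|A)·P(A) + P(L|B)·P(B) + P(L|C)·P(C) + P(L|D)·P(D) + P(L|E)·P(E)
      = 0.124·0.3 + 0.171·0.14 + 0.119·0.09 + 0.119·0.24 + 0.142·0.23
      = 0.0372 + 0.02394 + 0.01071 + 0.02856 + 0.03266 = 0.13307

P(L) ≈ 0.1331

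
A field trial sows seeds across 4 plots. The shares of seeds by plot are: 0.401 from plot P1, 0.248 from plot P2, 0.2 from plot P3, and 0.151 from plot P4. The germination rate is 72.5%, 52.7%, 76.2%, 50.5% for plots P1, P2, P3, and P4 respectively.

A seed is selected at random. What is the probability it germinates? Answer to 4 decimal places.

0.6501

P(G) = P(G|P1)·P(P1) + P(G|P2)·P(P2) + P(G|P3)·P(P3) + P(G|P4)·P(P4)
      = 0.725·0.401 + 0.527·0.248 + 0.762·0.2 + 0.505·0.151
      = 0.290725 + 0.130696 + 0.1524 + 0.076255 = 0.650076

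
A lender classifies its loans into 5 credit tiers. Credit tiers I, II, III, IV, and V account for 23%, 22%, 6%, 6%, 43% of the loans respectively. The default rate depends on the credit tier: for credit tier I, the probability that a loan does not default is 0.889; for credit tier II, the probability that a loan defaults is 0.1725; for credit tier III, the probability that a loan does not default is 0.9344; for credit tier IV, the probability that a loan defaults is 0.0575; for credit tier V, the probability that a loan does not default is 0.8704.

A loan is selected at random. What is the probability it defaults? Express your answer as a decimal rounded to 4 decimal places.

0.1266

P(D|I) = 1 − 0.889 = 0.111.
P(D|III) = 1 − 0.9344 = 0.0656.
P(D|V) = 1 − 0.8704 = 0.1296.
Summing over the partition,
P(D) = P(D|I)·P(I) + P(D|II)·P(II) + P(D|III)·P(III) + P(D|IV)·P(IV) + P(D|V)·P(V)
      = 0.111·0.23 + 0.1725·0.22 + 0.0656·0.06 + 0.0575·0.06 + 0.1296·0.43
      = 0.02553 + 0.03795 + 0.003936 + 0.00345 + 0.055728 = 0.126594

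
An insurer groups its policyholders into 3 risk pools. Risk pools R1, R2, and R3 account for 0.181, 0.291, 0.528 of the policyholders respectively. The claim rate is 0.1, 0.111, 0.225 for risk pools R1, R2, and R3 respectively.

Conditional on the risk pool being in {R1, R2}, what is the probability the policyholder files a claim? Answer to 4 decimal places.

0.1068

Let S = {R1, R2}.
P(S) = 0.181 + 0.291 = 0.472.
P(C ∩ S) = 0.1·0.181 + 0.111·0.291 = 0.0181 + 0.032301 = 0.050401.
P(C | S) = 0.050401 / 0.472 = 0.106782…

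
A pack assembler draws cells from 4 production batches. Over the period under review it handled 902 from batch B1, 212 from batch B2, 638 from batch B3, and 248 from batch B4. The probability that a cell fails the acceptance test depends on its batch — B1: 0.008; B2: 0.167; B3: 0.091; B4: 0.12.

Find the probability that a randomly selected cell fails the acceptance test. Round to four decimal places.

Total: 902 + 212 + 638 + 248 = 2000.
P(B1) = 902/2000 = 0.451. P(B2) = 212/2000 = 0.106. P(B3) = 638/2000 = 0.319. P(B4) = 248/2000 = 0.124.
P(F) = P(F|B1)·P(B1) + P(F|B2)·P(B2) + P(F|B3)·P(B3) + P(F|B4)·P(B4)
      = 0.008·0.451 + 0.167·0.106 + 0.091·0.319 + 0.12·0.124
      = 0.003608 + 0.017702 + 0.029029 + 0.01488 = 0.065219

P(F) ≈ 0.0652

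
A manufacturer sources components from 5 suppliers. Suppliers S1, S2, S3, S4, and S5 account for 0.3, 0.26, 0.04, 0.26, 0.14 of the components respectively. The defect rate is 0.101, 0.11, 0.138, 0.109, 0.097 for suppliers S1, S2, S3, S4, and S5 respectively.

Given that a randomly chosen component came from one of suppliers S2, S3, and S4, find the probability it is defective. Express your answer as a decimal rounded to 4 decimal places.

0.1115

Let S = {S2, S3, S4}.
P(S) = 0.26 + 0.04 + 0.26 = 0.56.
P(D ∩ S) = 0.11·0.26 + 0.138·0.04 + 0.109·0.26 = 0.0286 + 0.00552 + 0.02834 = 0.06246.
P(D | S) = 0.06246 / 0.56 = 0.111536…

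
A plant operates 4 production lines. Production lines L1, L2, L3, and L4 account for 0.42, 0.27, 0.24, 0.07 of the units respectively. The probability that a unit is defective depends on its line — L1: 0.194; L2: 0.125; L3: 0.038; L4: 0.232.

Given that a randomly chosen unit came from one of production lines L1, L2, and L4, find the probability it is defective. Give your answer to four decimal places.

Let S = {L1, L2, L4}.
P(S) = 0.42 + 0.27 + 0.07 = 0.76.
P(D ∩ S) = 0.194·0.42 + 0.125·0.27 + 0.232·0.07 = 0.08148 + 0.03375 + 0.01624 = 0.13147.
P(D | S) = 0.13147 / 0.76 = 0.172987…

P(D|S) ≈ 0.1730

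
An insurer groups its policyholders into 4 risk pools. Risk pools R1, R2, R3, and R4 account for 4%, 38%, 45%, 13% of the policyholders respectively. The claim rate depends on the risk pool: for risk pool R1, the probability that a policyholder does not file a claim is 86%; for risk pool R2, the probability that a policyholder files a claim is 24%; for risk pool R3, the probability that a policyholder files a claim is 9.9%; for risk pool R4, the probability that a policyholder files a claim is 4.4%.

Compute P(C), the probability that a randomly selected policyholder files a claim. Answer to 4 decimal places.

P(C) ≈ 0.1471

P(C|R1) = 1 − 0.86 = 0.14.
Using total probability over the partition,
P(C) = P(C|R1)·P(R1) + P(C|R2)·P(R2) + P(C|R3)·P(R3) + P(C|R4)·P(R4)
      = 0.14·0.04 + 0.24·0.38 + 0.099·0.45 + 0.044·0.13
      = 0.0056 + 0.0912 + 0.04455 + 0.00572 = 0.14707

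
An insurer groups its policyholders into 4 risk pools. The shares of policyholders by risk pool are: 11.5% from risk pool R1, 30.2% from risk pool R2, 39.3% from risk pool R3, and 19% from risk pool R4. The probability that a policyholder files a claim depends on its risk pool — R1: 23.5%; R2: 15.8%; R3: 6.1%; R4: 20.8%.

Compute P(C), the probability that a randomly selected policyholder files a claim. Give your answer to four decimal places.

By the law of total probability,
P(C) = P(C|R1)·P(R1) + P(C|R2)·P(R2) + P(C|R3)·P(R3) + P(C|R4)·P(R4)
      = 0.235·0.115 + 0.158·0.302 + 0.061·0.393 + 0.208·0.19
      = 0.027025 + 0.047716 + 0.023973 + 0.03952 = 0.138234

P(C) ≈ 0.1382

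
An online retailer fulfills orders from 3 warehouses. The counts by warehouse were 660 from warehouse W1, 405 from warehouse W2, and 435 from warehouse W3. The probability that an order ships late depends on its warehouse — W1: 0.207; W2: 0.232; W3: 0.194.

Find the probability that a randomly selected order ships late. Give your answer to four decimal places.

0.2100

Total: 660 + 405 + 435 = 1500.
P(W1) = 660/1500 = 0.44. P(W2) = 405/1500 = 0.27. P(W3) = 435/1500 = 0.29.
Using total probability over the partition,
P(L) = P(L|W1)·P(W1) + P(L|W2)·P(W2) + P(L|W3)·P(W3)
      = 0.207·0.44 + 0.232·0.27 + 0.194·0.29
      = 0.09108 + 0.06264 + 0.05626 = 0.20998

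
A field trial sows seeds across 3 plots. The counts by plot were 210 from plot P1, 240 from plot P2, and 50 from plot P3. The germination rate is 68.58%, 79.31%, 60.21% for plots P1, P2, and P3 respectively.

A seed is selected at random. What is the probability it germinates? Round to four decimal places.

P(G) ≈ 0.7289

Total: 210 + 240 + 50 = 500.
P(P1) = 210/500 = 0.42. P(P2) = 240/500 = 0.48. P(P3) = 50/500 = 0.1.
P(G) = P(G|P1)·P(P1) + P(G|P2)·P(P2) + P(G|P3)·P(P3)
      = 0.6858·0.42 + 0.7931·0.48 + 0.6021·0.1
      = 0.288036 + 0.380688 + 0.06021 = 0.728934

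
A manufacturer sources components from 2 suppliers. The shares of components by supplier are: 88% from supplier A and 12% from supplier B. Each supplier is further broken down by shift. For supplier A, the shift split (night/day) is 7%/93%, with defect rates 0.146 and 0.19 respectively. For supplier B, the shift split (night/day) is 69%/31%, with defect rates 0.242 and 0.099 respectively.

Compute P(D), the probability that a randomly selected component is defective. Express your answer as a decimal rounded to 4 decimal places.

P(D|A) = 0.07·0.146 + 0.93·0.19 = 0.01022 + 0.1767 = 0.18692
P(D|B) = 0.69·0.242 + 0.31·0.099 = 0.16698 + 0.03069 = 0.19767
By total probability over the outer partition,
P(D) = 0.88·0.18692 + 0.12·0.19767
      = 0.1644896 + 0.0237204 = 0.18821

P(D) ≈ 0.1882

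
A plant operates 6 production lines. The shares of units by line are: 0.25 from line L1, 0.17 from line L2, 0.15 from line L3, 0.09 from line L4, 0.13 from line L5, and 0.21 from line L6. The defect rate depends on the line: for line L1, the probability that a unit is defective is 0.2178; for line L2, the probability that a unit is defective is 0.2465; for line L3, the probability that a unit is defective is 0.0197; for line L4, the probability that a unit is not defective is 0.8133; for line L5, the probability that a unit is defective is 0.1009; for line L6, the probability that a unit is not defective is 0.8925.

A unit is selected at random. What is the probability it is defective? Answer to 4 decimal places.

P(D) ≈ 0.1518

P(D|L4) = 1 − 0.8133 = 0.1867.
P(D|L6) = 1 − 0.8925 = 0.1075.
P(D) = P(D|L1)·P(L1) + P(D|L2)·P(L2) + P(D|L3)·P(L3) + P(D|L4)·P(L4) + P(D|L5)·P(L5) + P(D|L6)·P(L6)
      = 0.2178·0.25 + 0.2465·0.17 + 0.0197·0.15 + 0.1867·0.09 + 0.1009·0.13 + 0.1075·0.21
      = 0.05445 + 0.041905 + 0.002955 + 0.016803 + 0.013117 + 0.022575 = 0.151805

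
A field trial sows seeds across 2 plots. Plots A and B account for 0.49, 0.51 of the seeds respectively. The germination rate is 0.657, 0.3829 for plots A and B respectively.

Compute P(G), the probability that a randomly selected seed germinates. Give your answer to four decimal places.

P(G) = P(G|A)·P(A) + P(G|B)·P(B)
      = 0.657·0.49 + 0.3829·0.51
      = 0.32193 + 0.195279 = 0.517209

P(G) ≈ 0.5172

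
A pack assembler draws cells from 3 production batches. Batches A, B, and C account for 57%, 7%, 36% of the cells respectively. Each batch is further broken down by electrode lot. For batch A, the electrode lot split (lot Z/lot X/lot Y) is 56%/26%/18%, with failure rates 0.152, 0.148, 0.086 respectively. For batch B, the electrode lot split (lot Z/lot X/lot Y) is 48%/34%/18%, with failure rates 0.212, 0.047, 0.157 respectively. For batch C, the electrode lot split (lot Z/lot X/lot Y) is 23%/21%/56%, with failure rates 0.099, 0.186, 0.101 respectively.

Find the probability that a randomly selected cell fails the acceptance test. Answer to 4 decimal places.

P(F|A) = 0.56·0.152 + 0.26·0.148 + 0.18·0.086 = 0.08512 + 0.03848 + 0.01548 = 0.13908
P(F|B) = 0.48·0.212 + 0.34·0.047 + 0.18·0.157 = 0.10176 + 0.01598 + 0.02826 = 0.146
P(F|C) = 0.23·0.099 + 0.21·0.186 + 0.56·0.101 = 0.02277 + 0.03906 + 0.05656 = 0.11839
Then overall,
P(F) = 0.57·0.13908 + 0.07·0.146 + 0.36·0.11839
      = 0.0792756 + 0.01022 + 0.0426204 = 0.132116

0.1321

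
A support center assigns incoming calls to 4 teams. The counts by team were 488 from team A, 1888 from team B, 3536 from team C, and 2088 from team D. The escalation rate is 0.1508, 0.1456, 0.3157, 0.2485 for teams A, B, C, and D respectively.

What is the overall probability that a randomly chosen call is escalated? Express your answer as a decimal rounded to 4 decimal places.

Total: 488 + 1888 + 3536 + 2088 = 8000.
P(A) = 488/8000 = 0.061. P(B) = 1888/8000 = 0.236. P(C) = 3536/8000 = 0.442. P(D) = 2088/8000 = 0.261.
P(E) = P(E|A)·P(A) + P(E|B)·P(B) + P(E|C)·P(C) + P(E|D)·P(D)
      = 0.1508·0.061 + 0.1456·0.236 + 0.3157·0.442 + 0.2485·0.261
      = 0.0091988 + 0.0343616 + 0.1395394 + 0.0648585 = 0.2479583

P(E) ≈ 0.2480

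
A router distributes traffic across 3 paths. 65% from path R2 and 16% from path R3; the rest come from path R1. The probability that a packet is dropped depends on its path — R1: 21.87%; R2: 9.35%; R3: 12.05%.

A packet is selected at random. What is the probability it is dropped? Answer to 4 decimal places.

P(L) ≈ 0.1216

P(R1) = 1 − (0.65 + 0.16) = 0.19.
By the law of total probability,
P(L) = P(L|R1)·P(R1) + P(L|R2)·P(R2) + P(L|R3)·P(R3)
      = 0.2187·0.19 + 0.0935·0.65 + 0.1205·0.16
      = 0.041553 + 0.060775 + 0.01928 = 0.121608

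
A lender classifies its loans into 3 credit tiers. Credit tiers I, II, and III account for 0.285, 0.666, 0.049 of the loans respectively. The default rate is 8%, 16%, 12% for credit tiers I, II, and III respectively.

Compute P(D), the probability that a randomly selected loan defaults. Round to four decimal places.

P(D) = P(D|I)·P(I) + P(D|II)·P(II) + P(D|III)·P(III)
      = 0.08·0.285 + 0.16·0.666 + 0.12·0.049
      = 0.0228 + 0.10656 + 0.00588 = 0.13524

0.1352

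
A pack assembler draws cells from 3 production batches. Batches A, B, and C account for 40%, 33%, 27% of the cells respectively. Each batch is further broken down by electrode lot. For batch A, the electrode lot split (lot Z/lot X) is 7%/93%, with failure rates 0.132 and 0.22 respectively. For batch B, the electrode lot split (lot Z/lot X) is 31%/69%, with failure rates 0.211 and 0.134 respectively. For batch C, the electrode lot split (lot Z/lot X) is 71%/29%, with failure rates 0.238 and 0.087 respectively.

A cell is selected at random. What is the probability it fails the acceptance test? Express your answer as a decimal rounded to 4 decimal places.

P(F) ≈ 0.1901

P(F|A) = 0.07·0.132 + 0.93·0.22 = 0.00924 + 0.2046 = 0.21384
P(F|B) = 0.31·0.211 + 0.69·0.134 = 0.06541 + 0.09246 = 0.15787
P(F|C) = 0.71·0.238 + 0.29·0.087 = 0.16898 + 0.02523 = 0.19421
By total probability over the outer partition,
P(F) = 0.4·0.21384 + 0.33·0.15787 + 0.27·0.19421
      = 0.085536 + 0.0520971 + 0.0524367 = 0.1900698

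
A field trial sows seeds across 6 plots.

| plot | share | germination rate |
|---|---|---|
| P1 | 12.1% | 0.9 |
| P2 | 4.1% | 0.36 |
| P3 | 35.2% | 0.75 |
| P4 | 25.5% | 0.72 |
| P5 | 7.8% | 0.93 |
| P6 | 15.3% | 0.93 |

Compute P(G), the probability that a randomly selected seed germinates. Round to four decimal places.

Summing over the partition,
P(G) = P(G|P1)·P(P1) + P(G|P2)·P(P2) + P(G|P3)·P(P3) + P(G|P4)·P(P4) + P(G|P5)·P(P5) + P(G|P6)·P(P6)
      = 0.9·0.121 + 0.36·0.041 + 0.75·0.352 + 0.72·0.255 + 0.93·0.078 + 0.93·0.153
      = 0.1089 + 0.01476 + 0.264 + 0.1836 + 0.07254 + 0.14229 = 0.78609

0.7861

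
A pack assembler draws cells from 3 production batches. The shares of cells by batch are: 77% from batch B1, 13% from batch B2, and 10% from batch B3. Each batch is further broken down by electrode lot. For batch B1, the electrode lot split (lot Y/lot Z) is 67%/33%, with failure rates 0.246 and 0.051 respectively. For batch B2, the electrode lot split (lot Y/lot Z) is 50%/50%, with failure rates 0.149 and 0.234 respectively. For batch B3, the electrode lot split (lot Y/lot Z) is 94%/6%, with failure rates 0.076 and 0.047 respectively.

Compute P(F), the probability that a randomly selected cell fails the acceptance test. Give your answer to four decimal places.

0.1722

P(F|B1) = 0.67·0.246 + 0.33·0.051 = 0.16482 + 0.01683 = 0.18165
P(F|B2) = 0.5·0.149 + 0.5·0.234 = 0.0745 + 0.117 = 0.1915
P(F|B3) = 0.94·0.076 + 0.06·0.047 = 0.07144 + 0.00282 = 0.07426
By total probability over the outer partition,
P(F) = 0.77·0.18165 + 0.13·0.1915 + 0.1·0.07426
      = 0.1398705 + 0.024895 + 0.007426 = 0.1721915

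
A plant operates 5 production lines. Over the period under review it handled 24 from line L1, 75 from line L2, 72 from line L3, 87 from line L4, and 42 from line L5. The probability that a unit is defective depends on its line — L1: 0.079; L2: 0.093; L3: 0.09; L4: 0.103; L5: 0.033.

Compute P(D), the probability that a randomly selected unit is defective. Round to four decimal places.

0.0857

Total: 24 + 75 + 72 + 87 + 42 = 300.
P(L1) = 24/300 = 0.08. P(L2) = 75/300 = 0.25. P(L3) = 72/300 = 0.24. P(L4) = 87/300 = 0.29. P(L5) = 42/300 = 0.14.
P(D) = P(D|L1)·P(L1) + P(D|L2)·P(L2) + P(D|L3)·P(L3) + P(D|L4)·P(L4) + P(D|L5)·P(L5)
      = 0.079·0.08 + 0.093·0.25 + 0.09·0.24 + 0.103·0.29 + 0.033·0.14
      = 0.00632 + 0.02325 + 0.0216 + 0.02987 + 0.00462 = 0.08566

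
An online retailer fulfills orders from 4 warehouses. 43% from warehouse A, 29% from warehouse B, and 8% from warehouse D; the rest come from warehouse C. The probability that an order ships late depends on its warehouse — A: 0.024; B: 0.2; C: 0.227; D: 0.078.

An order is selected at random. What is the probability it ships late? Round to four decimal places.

P(C) = 1 − (0.43 + 0.29 + 0.08) = 0.2.
Using total probability over the partition,
P(L) = P(L|A)·P(A) + P(L|B)·P(B) + P(L|C)·P(C) + P(L|D)·P(D)
      = 0.024·0.43 + 0.2·0.29 + 0.227·0.2 + 0.078·0.08
      = 0.01032 + 0.058 + 0.0454 + 0.00624 = 0.11996

P(L) ≈ 0.1200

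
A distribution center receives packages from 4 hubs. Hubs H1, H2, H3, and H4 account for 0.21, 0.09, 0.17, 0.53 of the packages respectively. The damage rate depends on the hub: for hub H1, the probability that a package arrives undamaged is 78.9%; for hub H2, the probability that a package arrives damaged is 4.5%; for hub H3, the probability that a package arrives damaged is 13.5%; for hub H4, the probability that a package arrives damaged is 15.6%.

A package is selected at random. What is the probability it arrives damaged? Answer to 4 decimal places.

P(D|H1) = 1 − 0.789 = 0.211.
P(D) = P(D|H1)·P(H1) + P(D|H2)·P(H2) + P(D|H3)·P(H3) + P(D|H4)·P(H4)
      = 0.211·0.21 + 0.045·0.09 + 0.135·0.17 + 0.156·0.53
      = 0.04431 + 0.00405 + 0.02295 + 0.08268 = 0.15399

P(D) ≈ 0.1540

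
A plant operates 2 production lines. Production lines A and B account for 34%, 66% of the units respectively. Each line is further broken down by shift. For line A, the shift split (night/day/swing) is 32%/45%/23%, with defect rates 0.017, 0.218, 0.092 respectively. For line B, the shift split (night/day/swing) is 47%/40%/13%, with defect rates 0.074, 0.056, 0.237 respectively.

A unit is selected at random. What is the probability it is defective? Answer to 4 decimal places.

P(D|A) = 0.32·0.017 + 0.45·0.218 + 0.23·0.092 = 0.00544 + 0.0981 + 0.02116 = 0.1247
P(D|B) = 0.47·0.074 + 0.4·0.056 + 0.13·0.237 = 0.03478 + 0.0224 + 0.03081 = 0.08799
By total probability over the outer partition,
P(D) = 0.34·0.1247 + 0.66·0.08799
      = 0.042398 + 0.0580734 = 0.1004714

0.1005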